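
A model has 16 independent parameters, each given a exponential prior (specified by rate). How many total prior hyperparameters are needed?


Each exponential prior needs 1 hyperparameter (rate).
Total = 1 * 16 = 16

16


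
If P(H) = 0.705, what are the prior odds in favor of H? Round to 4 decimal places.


Prior odds = P(H) / (1 - P(H))
= 0.705 / 0.295
= 2.3898

2.3898


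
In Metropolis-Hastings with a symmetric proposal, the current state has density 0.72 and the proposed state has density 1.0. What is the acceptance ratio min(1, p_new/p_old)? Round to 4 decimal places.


Ratio = p_new / p_old = 1.0 / 0.72 = 1.3889
Acceptance = min(1, 1.3889) = 1.0

1.0


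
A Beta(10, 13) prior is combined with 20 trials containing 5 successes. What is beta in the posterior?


In conjugate updating:
beta_posterior = beta_prior + (n - k)
= 13 + (20 - 5)
= 13 + 15 = 28

28


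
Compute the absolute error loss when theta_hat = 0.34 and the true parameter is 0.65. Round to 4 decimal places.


L = |theta_hat - theta_true|
= |0.34 - 0.65| = 0.31

0.31


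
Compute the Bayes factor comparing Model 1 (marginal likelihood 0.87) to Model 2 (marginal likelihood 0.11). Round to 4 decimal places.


BF12 = marginal likelihood of M1 / marginal likelihood of M2
= 0.87/0.11
= 7.9091

7.9091


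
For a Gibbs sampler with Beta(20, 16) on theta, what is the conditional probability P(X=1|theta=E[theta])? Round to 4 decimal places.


E[theta] = 20/(20+16) = 0.5556
P(X=1|theta) = theta = 0.5556

0.5556


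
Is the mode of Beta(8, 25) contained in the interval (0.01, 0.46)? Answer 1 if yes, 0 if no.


Mode = (a-1)/(a+b-2) = 7/31 = 0.2258
Interval: (0.01, 0.46)
Contains mode? 1

1


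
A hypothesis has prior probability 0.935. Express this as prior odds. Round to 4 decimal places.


Odds = P(H) / P(not H) = 0.935 / 0.065
= 14.3846

14.3846


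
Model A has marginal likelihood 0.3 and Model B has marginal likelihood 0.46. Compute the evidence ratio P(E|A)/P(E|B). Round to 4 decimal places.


Evidence ratio = P(E|A) / P(E|B)
= 0.3 / 0.46
= 0.6522

0.6522


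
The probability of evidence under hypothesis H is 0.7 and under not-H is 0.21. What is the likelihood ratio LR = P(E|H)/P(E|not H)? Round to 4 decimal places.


LR = 0.7 / 0.21
= 3.3333

3.3333


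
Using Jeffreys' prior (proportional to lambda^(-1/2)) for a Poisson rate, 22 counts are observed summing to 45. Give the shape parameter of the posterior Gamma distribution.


Conjugate update: Gamma(prior_shape + S, prior_rate + n).
Prior shape = 0.5, prior rate = 0.
Posterior shape = 0.5 + S = 0.5 + 45 = 45.5

45.5


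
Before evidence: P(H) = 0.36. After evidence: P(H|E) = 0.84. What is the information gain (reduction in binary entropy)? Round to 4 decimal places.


Prior entropy = 0.9427
Posterior entropy = 0.6343
Information gain = 0.9427 - 0.6343 = 0.3084

0.3084


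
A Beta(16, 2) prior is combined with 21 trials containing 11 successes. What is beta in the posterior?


In conjugate updating:
beta_posterior = beta_prior + (n - k)
= 2 + (21 - 11)
= 2 + 10 = 12

12


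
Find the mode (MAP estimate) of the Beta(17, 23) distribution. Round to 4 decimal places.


For Beta(a,b) with a,b > 1:
Mode = (a-1)/(a+b-2) = (17-1)/(40-2)
= 16/38 = 0.4211

0.4211


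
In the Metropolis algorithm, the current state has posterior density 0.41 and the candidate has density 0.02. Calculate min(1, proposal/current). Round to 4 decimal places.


Ratio = 0.02/0.41 = 0.0488
Acceptance probability = min(1, 0.0488)
= 0.0488

0.0488


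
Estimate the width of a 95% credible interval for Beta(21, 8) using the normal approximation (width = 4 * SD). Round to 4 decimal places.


For Beta(a,b): Var = ab/((a+b)^2(a+b+1))
Var = 0.0067, SD = 0.0816
Approximate 95% CI width = 4 * 0.0816 = 0.3264

0.3264


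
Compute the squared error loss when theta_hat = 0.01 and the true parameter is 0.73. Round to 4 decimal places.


L = (theta_hat - theta_true)^2
= (0.01 - 0.73)^2
= -0.72^2 = 0.5184

0.5184


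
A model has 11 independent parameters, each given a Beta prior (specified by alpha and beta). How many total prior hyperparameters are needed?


Each Beta prior needs 2 hyperparameters (alpha and beta).
Total = 2 * 11 = 22

22


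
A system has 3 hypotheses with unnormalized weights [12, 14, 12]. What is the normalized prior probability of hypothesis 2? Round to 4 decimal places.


The normalized prior is the weight divided by the total.
Total weight = 38
P(H2) = 14 / 38 = 0.3684

0.3684


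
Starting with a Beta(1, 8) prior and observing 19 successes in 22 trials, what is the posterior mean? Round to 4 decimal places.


Posterior parameters: alpha = 1 + 19 = 20
beta = 8 + 3 = 11
Posterior mean = alpha / (alpha + beta) = 20 / 31
= 0.6452

0.6452


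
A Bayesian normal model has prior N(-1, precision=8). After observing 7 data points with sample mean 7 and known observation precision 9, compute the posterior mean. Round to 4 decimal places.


Posterior mean = (prior_precision * prior_mean + n * data_precision * data_mean) / (prior_precision + n * data_precision)
Numerator = 8*-1 + 7*9*7 = 433
Denominator = 8 + 7*9 = 71
Posterior mean = 6.0986

6.0986


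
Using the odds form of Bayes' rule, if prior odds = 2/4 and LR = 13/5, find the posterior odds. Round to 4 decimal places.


Bayes' rule in odds form: posterior odds = prior odds * LR
= (2 * 13) / (4 * 5)
= 26/20 = 1.3

1.3


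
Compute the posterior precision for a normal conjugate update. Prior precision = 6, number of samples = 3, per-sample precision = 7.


tau_post = tau_0 + n * tau
= 6 + 3 * 7 = 27

27


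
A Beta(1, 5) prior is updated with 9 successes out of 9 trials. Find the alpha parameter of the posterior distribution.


In the Beta-Binomial conjugate update:
alpha_post = alpha_prior + successes
= 1 + 9
= 10

10


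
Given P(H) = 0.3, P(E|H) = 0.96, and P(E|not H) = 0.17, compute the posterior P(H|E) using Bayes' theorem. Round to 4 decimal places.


By Bayes' theorem: P(H|E) = P(E|H)*P(H) / P(E)
P(E) = P(E|H)*P(H) + P(E|not H)*P(not H)
P(E) = 0.96*0.3 + 0.17*0.7 = 0.407
P(H|E) = 0.96*0.3 / 0.407 = 0.7076

0.7076


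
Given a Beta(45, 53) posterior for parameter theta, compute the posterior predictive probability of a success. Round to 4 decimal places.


For a Beta-Bernoulli model, the predictive probability is the mean:
P(success) = 45/(45+53) = 45/98 = 0.4592

0.4592


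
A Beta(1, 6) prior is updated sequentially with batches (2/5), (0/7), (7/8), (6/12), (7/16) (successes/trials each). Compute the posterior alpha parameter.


Sequential conjugate updating is equivalent to a single batch update.
Total successes across all batches = 22
alpha_posterior = alpha_prior + total_successes = 1 + 22
= 23

23


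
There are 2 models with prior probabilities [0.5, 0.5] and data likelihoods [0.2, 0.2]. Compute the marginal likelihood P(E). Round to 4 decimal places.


P(E) = sum over models of P(M_i) * P(E|M_i)
= 0.5*0.2 + 0.5*0.2
= 0.2

0.2


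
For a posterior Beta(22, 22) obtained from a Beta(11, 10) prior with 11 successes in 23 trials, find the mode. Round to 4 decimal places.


Mode = (alpha - 1) / (alpha + beta - 2)
= 21 / 42
= 0.5

0.5


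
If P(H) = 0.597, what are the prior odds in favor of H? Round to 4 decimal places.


Prior odds = P(H) / (1 - P(H))
= 0.597 / 0.403
= 1.4814

1.4814


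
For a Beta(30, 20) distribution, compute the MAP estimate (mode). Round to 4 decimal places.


MAP = mode = (a-1)/(a+b-2)
= (30-1)/(30+20-2)
= 29/48 = 0.6042

0.6042


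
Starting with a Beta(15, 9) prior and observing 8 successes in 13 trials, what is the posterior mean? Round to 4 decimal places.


Posterior parameters: alpha = 15 + 8 = 23
beta = 9 + 5 = 14
Posterior mean = alpha / (alpha + beta) = 23 / 37
= 0.6216

0.6216


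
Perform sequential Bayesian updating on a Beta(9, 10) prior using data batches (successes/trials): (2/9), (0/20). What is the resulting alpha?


Accumulate successes: 2
Posterior alpha = prior alpha + sum of successes
= 9 + 2 = 11

11


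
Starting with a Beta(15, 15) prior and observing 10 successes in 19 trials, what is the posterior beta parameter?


Posterior beta = prior beta + failures
Failures = 19 - 10 = 9
beta_post = 15 + 9 = 24

24


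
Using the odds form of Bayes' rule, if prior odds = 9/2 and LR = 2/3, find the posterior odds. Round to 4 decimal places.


Bayes' rule in odds form: posterior odds = prior odds * LR
= (9 * 2) / (2 * 3)
= 18/6 = 3.0

3.0


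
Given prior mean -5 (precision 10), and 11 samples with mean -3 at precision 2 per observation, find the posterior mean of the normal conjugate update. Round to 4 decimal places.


The posterior mean is a precision-weighted average of prior and data.
Post. prec. = 10 + 22 = 32
Post. mean = (-50 + -66)/32 = -116/32 = -3.625

-3.625


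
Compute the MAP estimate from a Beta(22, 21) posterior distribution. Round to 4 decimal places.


MAP = mode of Beta distribution
= (alpha - 1)/(alpha + beta - 2)
= (22-1)/(22+21-2)
= 21/41 = 0.5122

0.5122


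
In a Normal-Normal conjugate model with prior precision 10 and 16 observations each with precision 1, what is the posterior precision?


Posterior precision = prior precision + n * observation precision
= 10 + 16 * 1
= 10 + 16 = 26

26


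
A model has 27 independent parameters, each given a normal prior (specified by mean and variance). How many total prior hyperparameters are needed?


Each normal prior needs 2 hyperparameters (mean and variance).
Total = 2 * 27 = 54

54


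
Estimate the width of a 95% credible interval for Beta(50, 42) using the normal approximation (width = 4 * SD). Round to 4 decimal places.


For Beta(a,b): Var = ab/((a+b)^2(a+b+1))
Var = 0.0027, SD = 0.0517
Approximate 95% CI width = 4 * 0.0517 = 0.2066

0.2066


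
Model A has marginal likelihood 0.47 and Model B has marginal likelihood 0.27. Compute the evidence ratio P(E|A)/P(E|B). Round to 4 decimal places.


Evidence ratio = P(E|A) / P(E|B)
= 0.47 / 0.27
= 1.7407

1.7407


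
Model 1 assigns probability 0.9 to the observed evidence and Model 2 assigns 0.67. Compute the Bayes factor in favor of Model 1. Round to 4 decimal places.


BF = P(data|M1) / P(data|M2)
= 0.9 / 0.67 = 1.3433

1.3433


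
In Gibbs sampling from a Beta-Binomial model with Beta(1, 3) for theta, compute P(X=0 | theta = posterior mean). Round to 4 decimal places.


Posterior mean = alpha/(alpha+beta) = 1/4 = 0.25
P(X=0|theta=mean) = 1 - theta = 0.75

0.75


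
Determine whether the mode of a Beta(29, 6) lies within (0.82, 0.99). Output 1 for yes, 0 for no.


First find the mode: (a-1)/(a+b-2) = 0.8485
Is 0.8485 in (0.82, 0.99)? 1

1


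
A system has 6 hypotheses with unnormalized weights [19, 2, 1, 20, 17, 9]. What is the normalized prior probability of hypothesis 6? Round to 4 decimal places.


The normalized prior is the weight divided by the total.
Total weight = 68
P(H6) = 9 / 68 = 0.1324

0.1324


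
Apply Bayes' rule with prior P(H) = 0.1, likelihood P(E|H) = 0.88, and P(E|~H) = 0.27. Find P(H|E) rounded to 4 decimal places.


Step 1: Compute marginal P(E) = P(E|H)P(H) + P(E|~H)P(~H)
= 0.88*0.1 + 0.27*0.9 = 0.331
Step 2: P(H|E) = P(E|H)P(H)/P(E) = 0.088/0.331
= 0.2659

0.2659


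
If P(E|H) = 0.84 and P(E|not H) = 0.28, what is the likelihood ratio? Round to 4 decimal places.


Likelihood ratio = P(E|H) / P(E|not H)
= 0.84 / 0.28
= 3.0

3.0


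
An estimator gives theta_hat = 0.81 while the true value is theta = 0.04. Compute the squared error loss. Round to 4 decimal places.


The squared error loss is (theta_hat - theta)^2
= (0.81 - 0.04)^2
= (0.77)^2 = 0.5929

0.5929


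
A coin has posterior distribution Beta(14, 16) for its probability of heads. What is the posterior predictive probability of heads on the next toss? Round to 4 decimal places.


Posterior predictive = E[theta] = alpha/(alpha+beta)
= 14/30
= 0.4667

0.4667


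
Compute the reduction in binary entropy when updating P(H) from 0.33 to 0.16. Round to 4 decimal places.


H_before = -p*log2(p) - (1-p)*log2(1-p) for p=0.33: 0.9149
H_after for p=0.16: 0.6343
Reduction = 0.9149 - 0.6343 = 0.2806

0.2806


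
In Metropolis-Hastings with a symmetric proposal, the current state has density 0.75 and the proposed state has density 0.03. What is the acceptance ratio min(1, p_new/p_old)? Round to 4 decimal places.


Ratio = p_new / p_old = 0.03 / 0.75 = 0.04
Acceptance = min(1, 0.04) = 0.04

0.04


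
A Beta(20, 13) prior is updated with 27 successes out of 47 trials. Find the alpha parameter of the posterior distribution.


In the Beta-Binomial conjugate update:
alpha_post = alpha_prior + successes
= 20 + 27
= 47

47


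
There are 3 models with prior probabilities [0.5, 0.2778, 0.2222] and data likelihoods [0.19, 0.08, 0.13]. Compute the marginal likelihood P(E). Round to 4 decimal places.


P(E) = sum over models of P(M_i) * P(E|M_i)
= 0.5*0.19 + 0.2778*0.08 + 0.2222*0.13
= 0.1461

0.1461


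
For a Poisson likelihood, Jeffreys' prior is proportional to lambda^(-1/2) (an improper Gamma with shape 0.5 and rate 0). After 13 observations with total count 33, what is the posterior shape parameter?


Jeffreys' prior for Poisson is proportional to lambda^(-1/2).
Posterior is Gamma(0.5 + S, 0 + n) = Gamma(0.5 + 33, 13).
Posterior shape = 0.5 + S = 0.5 + 33 = 33.5

33.5


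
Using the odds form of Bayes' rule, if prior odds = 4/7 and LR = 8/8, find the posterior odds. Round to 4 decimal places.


Bayes' rule in odds form: posterior odds = prior odds * LR
= (4 * 8) / (7 * 8)
= 32/56 = 0.5714

0.5714


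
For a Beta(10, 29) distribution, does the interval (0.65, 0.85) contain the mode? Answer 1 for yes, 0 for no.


Mode of Beta(a,b) = (a-1)/(a+b-2)
= (10-1)/(10+29-2) = 0.2432
Check: 0.65 <= 0.2432 <= 0.85?
Result: 0

0


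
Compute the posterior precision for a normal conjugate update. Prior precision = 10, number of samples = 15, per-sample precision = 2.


tau_post = tau_0 + n * tau
= 10 + 15 * 2 = 40

40


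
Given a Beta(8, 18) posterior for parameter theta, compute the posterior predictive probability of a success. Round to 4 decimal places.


For a Beta-Bernoulli model, the predictive probability is the mean:
P(success) = 8/(8+18) = 8/26 = 0.3077

0.3077


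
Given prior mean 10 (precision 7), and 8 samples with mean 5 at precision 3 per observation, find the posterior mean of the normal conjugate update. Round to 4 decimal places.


The posterior mean is a precision-weighted average of prior and data.
Post. prec. = 7 + 24 = 31
Post. mean = (70 + 120)/31 = 190/31 = 6.129

6.129


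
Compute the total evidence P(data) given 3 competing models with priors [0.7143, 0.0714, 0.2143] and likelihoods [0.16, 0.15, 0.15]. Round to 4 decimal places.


Marginal likelihood = sum P(model_i) * P(data|model_i)
Model 1: 0.7143 * 0.16 = 0.1143
Model 2: 0.0714 * 0.15 = 0.0107
Model 3: 0.2143 * 0.15 = 0.0321
Total = 0.1571

0.1571


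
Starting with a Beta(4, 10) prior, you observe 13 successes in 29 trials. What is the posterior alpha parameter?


For a Beta-Binomial conjugate model:
Posterior alpha = prior alpha + number of successes
= 4 + 13 = 17

17


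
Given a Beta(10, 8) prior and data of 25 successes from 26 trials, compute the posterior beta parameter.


Number of failures = 26 - 25 = 1
Posterior beta = 8 + 1 = 9

9


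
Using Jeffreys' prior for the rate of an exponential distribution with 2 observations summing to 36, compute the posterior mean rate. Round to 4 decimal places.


Jeffreys' prior leads to posterior Gamma(2, 36).
Mean = 2/36 = 0.0556

0.0556


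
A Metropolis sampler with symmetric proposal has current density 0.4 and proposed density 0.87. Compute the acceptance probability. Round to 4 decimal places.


For symmetric proposals, acceptance = min(1, pi(x*)/pi(x))
= min(1, 0.87/0.4)
= min(1, 2.175) = 1.0

1.0


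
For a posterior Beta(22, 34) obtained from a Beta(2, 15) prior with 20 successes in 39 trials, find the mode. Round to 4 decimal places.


Mode = (alpha - 1) / (alpha + beta - 2)
= 21 / 54
= 0.3889

0.3889


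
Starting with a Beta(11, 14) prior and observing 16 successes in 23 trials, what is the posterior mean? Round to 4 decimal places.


Posterior parameters: alpha = 11 + 16 = 27
beta = 14 + 7 = 21
Posterior mean = alpha / (alpha + beta) = 27 / 48
= 0.5625

0.5625


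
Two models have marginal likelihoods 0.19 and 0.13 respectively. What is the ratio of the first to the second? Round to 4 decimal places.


Evidence ratio = 0.19 / 0.13
= 1.4615

1.4615


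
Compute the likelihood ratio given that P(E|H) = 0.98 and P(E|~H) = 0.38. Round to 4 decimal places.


LR = P(E|H) / P(E|~H)
= 0.98 / 0.38 = 2.5789

2.5789


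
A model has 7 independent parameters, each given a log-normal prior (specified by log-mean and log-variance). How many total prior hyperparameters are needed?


Each log-normal prior needs 2 hyperparameters (log-mean and log-variance).
Total = 2 * 7 = 14

14


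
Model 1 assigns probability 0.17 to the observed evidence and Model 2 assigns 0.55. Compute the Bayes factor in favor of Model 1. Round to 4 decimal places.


BF = P(data|M1) / P(data|M2)
= 0.17 / 0.55 = 0.3091

0.3091


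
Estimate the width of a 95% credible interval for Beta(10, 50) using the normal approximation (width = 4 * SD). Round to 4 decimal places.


For Beta(a,b): Var = ab/((a+b)^2(a+b+1))
Var = 0.0023, SD = 0.0477
Approximate 95% CI width = 4 * 0.0477 = 0.1909

0.1909


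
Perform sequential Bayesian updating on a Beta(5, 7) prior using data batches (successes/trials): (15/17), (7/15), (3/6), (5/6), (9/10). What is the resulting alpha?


Accumulate successes: 39
Posterior alpha = prior alpha + sum of successes
= 5 + 39 = 44

44


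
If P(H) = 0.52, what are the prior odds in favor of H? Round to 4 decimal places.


Prior odds = P(H) / (1 - P(H))
= 0.52 / 0.48
= 1.0833

1.0833


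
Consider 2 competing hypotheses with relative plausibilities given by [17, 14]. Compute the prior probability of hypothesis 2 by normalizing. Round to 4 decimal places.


Sum of weights = 17 + 14 = 31
Normalized prior for H2 = 14 / 31
= 0.4516

0.4516


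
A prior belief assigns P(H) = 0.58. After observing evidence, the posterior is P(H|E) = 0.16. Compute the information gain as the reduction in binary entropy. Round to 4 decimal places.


H(prior) = -0.58*log2(0.58) - 0.42*log2(0.42)
= 0.9815
H(post) = -0.16*log2(0.16) - 0.84*log2(0.84)
= 0.6343
IG = 0.9815 - 0.6343 = 0.3471

0.3471


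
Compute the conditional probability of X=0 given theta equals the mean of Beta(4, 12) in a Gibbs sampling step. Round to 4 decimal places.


Mean of Beta(4, 12) = 0.25
P(X=0 | theta=0.25) = 0.75

0.75


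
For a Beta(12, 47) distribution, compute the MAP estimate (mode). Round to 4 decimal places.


MAP = mode = (a-1)/(a+b-2)
= (12-1)/(12+47-2)
= 11/57 = 0.193

0.193


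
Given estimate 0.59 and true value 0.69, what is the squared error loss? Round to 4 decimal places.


Squared error = (estimate - true)^2
Difference = -0.1
Loss = -0.1^2 = 0.01

0.01


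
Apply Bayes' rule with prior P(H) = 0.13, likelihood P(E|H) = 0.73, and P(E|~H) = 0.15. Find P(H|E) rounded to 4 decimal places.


Step 1: Compute marginal P(E) = P(E|H)P(H) + P(E|~H)P(~H)
= 0.73*0.13 + 0.15*0.87 = 0.2254
Step 2: P(H|E) = P(E|H)P(H)/P(E) = 0.0949/0.2254
= 0.421

0.421


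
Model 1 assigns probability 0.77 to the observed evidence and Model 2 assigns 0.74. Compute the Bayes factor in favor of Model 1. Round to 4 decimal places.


BF = P(data|M1) / P(data|M2)
= 0.77 / 0.74 = 1.0405

1.0405


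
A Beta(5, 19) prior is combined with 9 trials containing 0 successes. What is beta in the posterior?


In conjugate updating:
beta_posterior = beta_prior + (n - k)
= 19 + (9 - 0)
= 19 + 9 = 28

28


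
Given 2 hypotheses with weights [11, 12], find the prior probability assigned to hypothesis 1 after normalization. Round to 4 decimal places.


To normalize, divide each weight by the sum of all weights.
Sum = 23
Prior(H1) = 11/23 = 0.4783

0.4783


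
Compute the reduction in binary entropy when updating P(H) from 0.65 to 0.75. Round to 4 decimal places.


H_before = -p*log2(p) - (1-p)*log2(1-p) for p=0.65: 0.9341
H_after for p=0.75: 0.8113
Reduction = 0.9341 - 0.8113 = 0.1228

0.1228


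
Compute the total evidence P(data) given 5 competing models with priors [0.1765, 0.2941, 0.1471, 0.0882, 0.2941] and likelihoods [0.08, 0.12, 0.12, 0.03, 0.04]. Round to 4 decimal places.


Marginal likelihood = sum P(model_i) * P(data|model_i)
Model 1: 0.1765 * 0.08 = 0.0141
Model 2: 0.2941 * 0.12 = 0.0353
Model 3: 0.1471 * 0.12 = 0.0177
Model 4: 0.0882 * 0.03 = 0.0026
Model 5: 0.2941 * 0.04 = 0.0118
Total = 0.0815

0.0815


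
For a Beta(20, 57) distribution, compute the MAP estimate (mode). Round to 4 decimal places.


MAP = mode = (a-1)/(a+b-2)
= (20-1)/(20+57-2)
= 19/75 = 0.2533

0.2533


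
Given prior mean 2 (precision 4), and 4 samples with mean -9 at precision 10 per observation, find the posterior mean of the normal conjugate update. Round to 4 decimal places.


The posterior mean is a precision-weighted average of prior and data.
Post. prec. = 4 + 40 = 44
Post. mean = (8 + -360)/44 = -352/44 = -8.0

-8.0


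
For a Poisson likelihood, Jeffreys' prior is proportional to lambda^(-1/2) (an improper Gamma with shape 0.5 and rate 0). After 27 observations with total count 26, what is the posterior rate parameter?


Jeffreys' prior for Poisson is proportional to lambda^(-1/2).
Posterior is Gamma(0.5 + S, 0 + n) = Gamma(0.5 + 26, 27).
Posterior rate = 0 + n = 27

27.0


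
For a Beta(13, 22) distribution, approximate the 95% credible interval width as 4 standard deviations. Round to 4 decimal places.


Variance of Beta(a,b) = ab / ((a+b)^2 * (a+b+1))
= 13*22 / ((35)^2 * 36)
= 0.0065
SD = sqrt(0.0065) = 0.0805
Width = 4 * SD = 0.3221

0.3221


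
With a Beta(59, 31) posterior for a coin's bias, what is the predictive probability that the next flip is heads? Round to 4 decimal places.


The predictive probability equals the posterior mean.
P(next = heads) = alpha / (alpha + beta)
= 59 / 90 = 0.6556

0.6556


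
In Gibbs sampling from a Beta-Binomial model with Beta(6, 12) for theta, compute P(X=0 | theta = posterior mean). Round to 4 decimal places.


Posterior mean = alpha/(alpha+beta) = 6/18 = 0.3333
P(X=0|theta=mean) = 1 - theta = 0.6667

0.6667


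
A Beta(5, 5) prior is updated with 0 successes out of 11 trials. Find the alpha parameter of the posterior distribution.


In the Beta-Binomial conjugate update:
alpha_post = alpha_prior + successes
= 5 + 0
= 5

5


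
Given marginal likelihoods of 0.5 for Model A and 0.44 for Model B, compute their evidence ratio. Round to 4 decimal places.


Ratio = ML(A) / ML(B) = 0.5/0.44
= 1.1364

1.1364


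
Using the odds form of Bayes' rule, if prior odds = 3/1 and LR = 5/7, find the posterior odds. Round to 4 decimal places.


Bayes' rule in odds form: posterior odds = prior odds * LR
= (3 * 5) / (1 * 7)
= 15/7 = 2.1429

2.1429


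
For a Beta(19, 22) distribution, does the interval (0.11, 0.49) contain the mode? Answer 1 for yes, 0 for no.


Mode of Beta(a,b) = (a-1)/(a+b-2)
= (19-1)/(19+22-2) = 0.4615
Check: 0.11 <= 0.4615 <= 0.49?
Result: 1

1


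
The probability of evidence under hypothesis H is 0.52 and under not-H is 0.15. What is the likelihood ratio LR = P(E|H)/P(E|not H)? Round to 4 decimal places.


LR = 0.52 / 0.15
= 3.4667

3.4667


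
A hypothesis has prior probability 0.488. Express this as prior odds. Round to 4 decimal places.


Odds = P(H) / P(not H) = 0.488 / 0.512
= 0.9531

0.9531


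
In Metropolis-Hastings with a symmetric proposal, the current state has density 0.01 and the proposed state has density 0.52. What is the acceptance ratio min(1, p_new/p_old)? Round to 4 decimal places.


Ratio = p_new / p_old = 0.52 / 0.01 = 52.0
Acceptance = min(1, 52.0) = 1.0

1.0


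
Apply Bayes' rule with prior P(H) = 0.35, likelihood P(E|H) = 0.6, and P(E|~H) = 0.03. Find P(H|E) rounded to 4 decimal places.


Step 1: Compute marginal P(E) = P(E|H)P(H) + P(E|~H)P(~H)
= 0.6*0.35 + 0.03*0.65 = 0.2295
Step 2: P(H|E) = P(E|H)P(H)/P(E) = 0.21/0.2295
= 0.915

0.915


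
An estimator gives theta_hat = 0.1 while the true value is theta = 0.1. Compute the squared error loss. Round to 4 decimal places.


The squared error loss is (theta_hat - theta)^2
= (0.1 - 0.1)^2
= (0.0)^2 = 0.0

0.0


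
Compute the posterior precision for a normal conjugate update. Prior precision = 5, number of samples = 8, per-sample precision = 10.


tau_post = tau_0 + n * tau
= 5 + 8 * 10 = 85

85


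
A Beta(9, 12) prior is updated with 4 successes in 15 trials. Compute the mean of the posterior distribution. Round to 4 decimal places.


After update: Beta(13, 23)
Mean = 13 / (13 + 23) = 13 / 36
= 0.3611

0.3611


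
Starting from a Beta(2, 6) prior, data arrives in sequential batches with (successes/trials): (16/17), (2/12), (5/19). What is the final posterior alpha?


In sequential Bayesian updating, we sum all successes.
Total successes = 23
Final alpha = 2 + 23 = 25

25


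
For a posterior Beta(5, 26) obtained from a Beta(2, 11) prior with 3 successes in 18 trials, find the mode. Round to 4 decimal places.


Mode = (alpha - 1) / (alpha + beta - 2)
= 4 / 29
= 0.1379

0.1379


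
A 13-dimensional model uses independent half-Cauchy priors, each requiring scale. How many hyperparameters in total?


Per parameter: 1 (scale).
Total = 13 * 1 = 13

13


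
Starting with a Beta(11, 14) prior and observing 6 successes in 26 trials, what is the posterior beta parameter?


Posterior beta = prior beta + failures
Failures = 26 - 6 = 20
beta_post = 14 + 20 = 34

34


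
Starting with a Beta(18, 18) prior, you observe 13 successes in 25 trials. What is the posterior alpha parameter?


For a Beta-Binomial conjugate model:
Posterior alpha = prior alpha + number of successes
= 18 + 13 = 31

31


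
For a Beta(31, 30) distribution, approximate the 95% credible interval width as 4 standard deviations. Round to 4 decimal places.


Variance of Beta(a,b) = ab / ((a+b)^2 * (a+b+1))
= 31*30 / ((61)^2 * 62)
= 0.004
SD = sqrt(0.004) = 0.0635
Width = 4 * SD = 0.254

0.254


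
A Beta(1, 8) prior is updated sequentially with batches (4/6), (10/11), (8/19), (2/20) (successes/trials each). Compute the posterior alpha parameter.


Sequential conjugate updating is equivalent to a single batch update.
Total successes across all batches = 24
alpha_posterior = alpha_prior + total_successes = 1 + 24
= 25

25


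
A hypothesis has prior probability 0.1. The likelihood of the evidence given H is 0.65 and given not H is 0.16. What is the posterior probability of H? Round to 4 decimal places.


Using Bayes' theorem:
P(E) = 0.1 * 0.65 + 0.9 * 0.16
P(E) = 0.209
P(H|E) = (0.1 * 0.65) / 0.209 = 0.311

0.311


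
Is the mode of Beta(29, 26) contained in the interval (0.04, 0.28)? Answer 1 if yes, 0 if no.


Mode = (a-1)/(a+b-2) = 28/53 = 0.5283
Interval: (0.04, 0.28)
Contains mode? 0

0


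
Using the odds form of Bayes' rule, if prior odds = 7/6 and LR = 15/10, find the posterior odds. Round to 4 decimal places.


Bayes' rule in odds form: posterior odds = prior odds * LR
= (7 * 15) / (6 * 10)
= 105/60 = 1.75

1.75


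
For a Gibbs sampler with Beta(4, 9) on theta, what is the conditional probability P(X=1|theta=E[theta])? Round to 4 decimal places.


E[theta] = 4/(4+9) = 0.3077
P(X=1|theta) = theta = 0.3077

0.3077


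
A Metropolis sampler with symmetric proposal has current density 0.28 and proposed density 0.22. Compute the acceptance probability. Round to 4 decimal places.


For symmetric proposals, acceptance = min(1, pi(x*)/pi(x))
= min(1, 0.22/0.28)
= min(1, 0.7857) = 0.7857

0.7857


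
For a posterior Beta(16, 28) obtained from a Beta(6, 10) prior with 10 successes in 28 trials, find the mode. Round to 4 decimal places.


Mode = (alpha - 1) / (alpha + beta - 2)
= 15 / 42
= 0.3571

0.3571


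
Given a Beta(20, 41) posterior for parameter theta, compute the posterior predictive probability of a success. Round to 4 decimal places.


For a Beta-Bernoulli model, the predictive probability is the mean:
P(success) = 20/(20+41) = 20/61 = 0.3279

0.3279


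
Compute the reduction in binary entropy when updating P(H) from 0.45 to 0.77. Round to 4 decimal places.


H_before = -p*log2(p) - (1-p)*log2(1-p) for p=0.45: 0.9928
H_after for p=0.77: 0.778
Reduction = 0.9928 - 0.778 = 0.2148

0.2148


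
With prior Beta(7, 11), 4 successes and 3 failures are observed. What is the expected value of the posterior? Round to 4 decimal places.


Posterior = Beta(11, 14)
E[theta] = alpha/(alpha+beta)
= 11/25 = 0.44

0.44


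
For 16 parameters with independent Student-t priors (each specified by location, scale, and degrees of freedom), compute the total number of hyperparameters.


A Student-t prior has 3 hyperparameters per parameter.
Total = 16 * 3 = 48

48


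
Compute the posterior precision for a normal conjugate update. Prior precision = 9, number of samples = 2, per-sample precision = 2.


tau_post = tau_0 + n * tau
= 9 + 2 * 2 = 13

13


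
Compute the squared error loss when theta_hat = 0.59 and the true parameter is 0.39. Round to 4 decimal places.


L = (theta_hat - theta_true)^2
= (0.59 - 0.39)^2
= 0.2^2 = 0.04

0.04


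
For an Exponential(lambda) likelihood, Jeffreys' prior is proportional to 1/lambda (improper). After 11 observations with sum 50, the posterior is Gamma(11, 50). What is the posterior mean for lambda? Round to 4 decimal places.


Posterior = Gamma(n, sum_x) = Gamma(11, 50)
Posterior mean = shape/rate = 11/50
= 0.22

0.22


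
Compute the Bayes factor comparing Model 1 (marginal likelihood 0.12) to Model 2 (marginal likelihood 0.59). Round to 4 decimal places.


BF12 = marginal likelihood of M1 / marginal likelihood of M2
= 0.12/0.59
= 0.2034

0.2034


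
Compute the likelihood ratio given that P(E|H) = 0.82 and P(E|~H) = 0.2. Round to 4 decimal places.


LR = P(E|H) / P(E|~H)
= 0.82 / 0.2 = 4.1

4.1


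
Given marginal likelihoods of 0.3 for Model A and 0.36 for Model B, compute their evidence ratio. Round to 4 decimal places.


Ratio = ML(A) / ML(B) = 0.3/0.36
= 0.8333

0.8333


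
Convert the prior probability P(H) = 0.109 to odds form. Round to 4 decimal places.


P(not H) = 1 - 0.109 = 0.891
Odds = 0.109 / 0.891 = 0.1223

0.1223


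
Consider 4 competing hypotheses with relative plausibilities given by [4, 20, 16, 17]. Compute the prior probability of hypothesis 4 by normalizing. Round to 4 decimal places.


Sum of weights = 4 + 20 + 16 + 17 = 57
Normalized prior for H4 = 17 / 57
= 0.2982

0.2982


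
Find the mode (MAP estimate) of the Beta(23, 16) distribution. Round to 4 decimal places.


For Beta(a,b) with a,b > 1:
Mode = (a-1)/(a+b-2) = (23-1)/(39-2)
= 22/37 = 0.5946

0.5946


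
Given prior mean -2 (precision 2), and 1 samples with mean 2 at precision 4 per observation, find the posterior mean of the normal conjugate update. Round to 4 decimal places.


The posterior mean is a precision-weighted average of prior and data.
Post. prec. = 2 + 4 = 6
Post. mean = (-4 + 8)/6 = 4/6 = 0.6667

0.6667


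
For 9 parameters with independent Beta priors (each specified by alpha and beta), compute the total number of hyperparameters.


A Beta prior has 2 hyperparameters per parameter.
Total = 9 * 2 = 18

18


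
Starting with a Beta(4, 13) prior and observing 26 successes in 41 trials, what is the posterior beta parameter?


Posterior beta = prior beta + failures
Failures = 41 - 26 = 15
beta_post = 13 + 15 = 28

28


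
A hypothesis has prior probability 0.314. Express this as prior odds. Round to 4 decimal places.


Odds = P(H) / P(not H) = 0.314 / 0.686
= 0.4577

0.4577


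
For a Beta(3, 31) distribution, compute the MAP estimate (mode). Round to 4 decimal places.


MAP = mode = (a-1)/(a+b-2)
= (3-1)/(3+31-2)
= 2/32 = 0.0625

0.0625


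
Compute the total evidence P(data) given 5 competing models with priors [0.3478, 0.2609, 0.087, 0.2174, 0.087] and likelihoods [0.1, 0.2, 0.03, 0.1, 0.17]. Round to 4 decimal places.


Marginal likelihood = sum P(model_i) * P(data|model_i)
Model 1: 0.3478 * 0.1 = 0.0348
Model 2: 0.2609 * 0.2 = 0.0522
Model 3: 0.087 * 0.03 = 0.0026
Model 4: 0.2174 * 0.1 = 0.0217
Model 5: 0.087 * 0.17 = 0.0148
Total = 0.1261

0.1261


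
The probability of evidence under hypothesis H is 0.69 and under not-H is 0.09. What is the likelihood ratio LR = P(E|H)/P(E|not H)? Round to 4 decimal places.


LR = 0.69 / 0.09
= 7.6667

7.6667


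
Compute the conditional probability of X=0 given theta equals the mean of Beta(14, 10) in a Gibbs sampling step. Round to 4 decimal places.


Mean of Beta(14, 10) = 0.5833
P(X=0 | theta=0.5833) = 0.4167

0.4167


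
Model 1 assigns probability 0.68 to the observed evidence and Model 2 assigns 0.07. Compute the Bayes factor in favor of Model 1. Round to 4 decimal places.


BF = P(data|M1) / P(data|M2)
= 0.68 / 0.07 = 9.7143

9.7143


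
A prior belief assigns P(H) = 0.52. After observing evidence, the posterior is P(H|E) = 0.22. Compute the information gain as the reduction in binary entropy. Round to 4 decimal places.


H(prior) = -0.52*log2(0.52) - 0.48*log2(0.48)
= 0.9988
H(post) = -0.22*log2(0.22) - 0.78*log2(0.78)
= 0.7602
IG = 0.9988 - 0.7602 = 0.2387

0.2387


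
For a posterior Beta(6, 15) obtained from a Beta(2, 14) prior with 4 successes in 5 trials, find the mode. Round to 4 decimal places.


Mode = (alpha - 1) / (alpha + beta - 2)
= 5 / 19
= 0.2632

0.2632


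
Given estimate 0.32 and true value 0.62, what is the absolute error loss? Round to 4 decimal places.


Absolute error = |estimate - true|
= |-0.3| = 0.3

0.3


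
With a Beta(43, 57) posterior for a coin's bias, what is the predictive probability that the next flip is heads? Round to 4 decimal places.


The predictive probability equals the posterior mean.
P(next = heads) = alpha / (alpha + beta)
= 43 / 100 = 0.43

0.43


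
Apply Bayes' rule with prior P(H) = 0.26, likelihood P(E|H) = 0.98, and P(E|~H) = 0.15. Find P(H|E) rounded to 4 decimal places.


Step 1: Compute marginal P(E) = P(E|H)P(H) + P(E|~H)P(~H)
= 0.98*0.26 + 0.15*0.74 = 0.3658
Step 2: P(H|E) = P(E|H)P(H)/P(E) = 0.2548/0.3658
= 0.6966

0.6966


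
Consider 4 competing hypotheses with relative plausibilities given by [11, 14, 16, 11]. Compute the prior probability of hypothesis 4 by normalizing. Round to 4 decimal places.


Sum of weights = 11 + 14 + 16 + 11 = 52
Normalized prior for H4 = 11 / 52
= 0.2115

0.2115


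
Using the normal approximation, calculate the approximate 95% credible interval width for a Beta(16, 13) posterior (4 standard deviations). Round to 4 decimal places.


Var(Beta) = 16*13/(29^2 * 30) = 0.0082
SD = 0.0908
Width ~ 4*SD = 0.3632

0.3632


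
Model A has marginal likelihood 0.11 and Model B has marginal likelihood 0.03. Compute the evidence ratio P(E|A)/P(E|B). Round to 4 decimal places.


Evidence ratio = P(E|A) / P(E|B)
= 0.11 / 0.03
= 3.6667

3.6667


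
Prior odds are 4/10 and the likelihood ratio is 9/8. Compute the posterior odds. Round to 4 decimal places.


Posterior odds = prior odds * likelihood ratio
= (4/10) * (9/8)
= 36 / 80
= 0.45

0.45


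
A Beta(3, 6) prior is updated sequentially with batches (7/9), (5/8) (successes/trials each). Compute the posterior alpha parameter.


Sequential conjugate updating is equivalent to a single batch update.
Total successes across all batches = 12
alpha_posterior = alpha_prior + total_successes = 3 + 12
= 15

15


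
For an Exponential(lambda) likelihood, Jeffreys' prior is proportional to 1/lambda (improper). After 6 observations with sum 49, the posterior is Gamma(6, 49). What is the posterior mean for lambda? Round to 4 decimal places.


Posterior = Gamma(n, sum_x) = Gamma(6, 49)
Posterior mean = shape/rate = 6/49
= 0.1224

0.1224


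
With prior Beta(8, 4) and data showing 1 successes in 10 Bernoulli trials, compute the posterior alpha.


Conjugate update: alpha_posterior = alpha_prior + k
= 8 + 1 = 9

9


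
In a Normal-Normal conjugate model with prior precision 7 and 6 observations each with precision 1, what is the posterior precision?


Posterior precision = prior precision + n * observation precision
= 7 + 6 * 1
= 7 + 6 = 13

13


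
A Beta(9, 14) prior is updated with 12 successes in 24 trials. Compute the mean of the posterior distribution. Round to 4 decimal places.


After update: Beta(21, 26)
Mean = 21 / (21 + 26) = 21 / 47
= 0.4468

0.4468


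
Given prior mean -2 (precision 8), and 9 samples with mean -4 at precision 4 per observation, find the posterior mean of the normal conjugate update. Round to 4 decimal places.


The posterior mean is a precision-weighted average of prior and data.
Post. prec. = 8 + 36 = 44
Post. mean = (-16 + -144)/44 = -160/44 = -3.6364

-3.6364


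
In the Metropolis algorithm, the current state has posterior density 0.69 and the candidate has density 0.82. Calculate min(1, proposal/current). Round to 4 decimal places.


Ratio = 0.82/0.69 = 1.1884
Acceptance probability = min(1, 1.1884)
= 1.0

1.0


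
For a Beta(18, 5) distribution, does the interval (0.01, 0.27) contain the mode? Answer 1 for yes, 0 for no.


Mode of Beta(a,b) = (a-1)/(a+b-2)
= (18-1)/(18+5-2) = 0.8095
Check: 0.01 <= 0.8095 <= 0.27?
Result: 0

0


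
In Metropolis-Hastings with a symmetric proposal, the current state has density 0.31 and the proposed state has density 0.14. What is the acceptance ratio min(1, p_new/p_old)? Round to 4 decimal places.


Ratio = p_new / p_old = 0.14 / 0.31 = 0.4516
Acceptance = min(1, 0.4516) = 0.4516

0.4516


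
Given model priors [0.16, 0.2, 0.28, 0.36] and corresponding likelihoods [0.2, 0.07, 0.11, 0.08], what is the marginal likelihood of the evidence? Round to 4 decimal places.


P(E) = sum_i P(M_i) P(E|M_i)
= 0.032 + 0.014 + 0.0308 + 0.0288
= 0.1056

0.1056


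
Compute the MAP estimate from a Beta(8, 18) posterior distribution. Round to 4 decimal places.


MAP = mode of Beta distribution
= (alpha - 1)/(alpha + beta - 2)
= (8-1)/(8+18-2)
= 7/24 = 0.2917

0.2917


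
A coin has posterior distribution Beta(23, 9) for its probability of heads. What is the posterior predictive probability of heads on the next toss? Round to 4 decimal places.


Posterior predictive = E[theta] = alpha/(alpha+beta)
= 23/32
= 0.7188

0.7188


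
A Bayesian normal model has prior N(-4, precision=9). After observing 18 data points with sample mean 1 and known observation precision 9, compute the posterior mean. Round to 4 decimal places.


Posterior mean = (prior_precision * prior_mean + n * data_precision * data_mean) / (prior_precision + n * data_precision)
Numerator = 9*-4 + 18*9*1 = 126
Denominator = 9 + 18*9 = 171
Posterior mean = 0.7368

0.7368


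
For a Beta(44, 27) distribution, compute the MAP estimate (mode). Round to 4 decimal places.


MAP = mode = (a-1)/(a+b-2)
= (44-1)/(44+27-2)
= 43/69 = 0.6232

0.6232


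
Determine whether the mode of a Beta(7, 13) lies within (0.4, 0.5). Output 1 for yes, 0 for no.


First find the mode: (a-1)/(a+b-2) = 0.3333
Is 0.3333 in (0.4, 0.5)? 0

0


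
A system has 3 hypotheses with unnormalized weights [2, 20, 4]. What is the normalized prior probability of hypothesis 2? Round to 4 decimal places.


The normalized prior is the weight divided by the total.
Total weight = 26
P(H2) = 20 / 26 = 0.7692

0.7692
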